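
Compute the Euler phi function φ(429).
240

429 = 3 × 11 × 13
φ(n) = n × ∏(1 - 1/p) for each prime p dividing n
φ(429) = 429 × (1 - 1/3) × (1 - 1/11) × (1 - 1/13) = 240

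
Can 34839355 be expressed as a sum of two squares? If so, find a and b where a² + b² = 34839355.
Not possible

Factorization: 34839355 = 5 × 191^3
By Fermat: n is sum of two squares iff every prime p ≡ 3 (mod 4) appears to even power.
Prime(s) ≡ 3 (mod 4) with odd exponent: [(191, 3)]
Therefore 34839355 cannot be expressed as a² + b².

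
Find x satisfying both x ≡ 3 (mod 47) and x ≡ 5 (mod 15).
50

Using Chinese Remainder Theorem:
M = 47 × 15 = 705
M1 = 15, M2 = 47
y1 = 15^(-1) mod 47 = 22
y2 = 47^(-1) mod 15 = 8
x = (3×15×22 + 5×47×8) mod 705 = 50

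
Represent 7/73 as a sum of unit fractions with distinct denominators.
1/11 + 1/201 + 1/161403

Greedy algorithm:
7/73: ceiling(73/7) = 11, use 1/11
4/803: ceiling(803/4) = 201, use 1/201
1/161403: ceiling(161403/1) = 161403, use 1/161403
Result: 7/73 = 1/11 + 1/201 + 1/161403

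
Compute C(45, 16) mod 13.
8

Using Lucas' theorem:
Write n=45 and k=16 in base 13:
n in base 13: [3, 6]
k in base 13: [1, 3]
C(45,16) mod 13 = ∏ C(n_i, k_i) mod 13
Digit binomials (mod 13): C(3,1) = 3; C(6,3) = 20 ≡ 7
Product: 3 × 7 = 21 ≡ 8 (mod 13)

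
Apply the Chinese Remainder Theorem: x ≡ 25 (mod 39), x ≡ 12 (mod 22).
298

Using Chinese Remainder Theorem:
M = 39 × 22 = 858
M1 = 22, M2 = 39
y1 = 22^(-1) mod 39 = 16
y2 = 39^(-1) mod 22 = 13
x = (25×22×16 + 12×39×13) mod 858 = 298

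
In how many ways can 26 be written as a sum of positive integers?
2436

p(n) counts ways to write n as a sum of positive integers (order ignored).
Euler's pentagonal recurrence: p(k) = p(k-1) + p(k-2) - p(k-5) - p(k-7) + p(k-12) + p(k-15) - ... (offsets j(3j∓1)/2, signs ++--, p(0)=1, p(<0)=0).
DP table for k = 0..25: p(0)=1, p(1)=1, p(2)=2, p(3)=3, p(4)=5, p(5)=7, p(6)=11, p(7)=15, p(8)=22, p(9)=30, p(10)=42, p(11)=56, p(12)=77, p(13)=101, p(14)=135, p(15)=176, p(16)=231, p(17)=297, p(18)=385, p(19)=490, p(20)=627, p(21)=792, p(22)=1002, p(23)=1255, p(24)=1575, p(25)=1958.
Final step: p(26) = p(25) + p(24) - p(21) - p(19) + p(14) + p(11) - p(4) - p(0)
= 1958 + 1575 - 792 - 490 + 135 + 56 - 5 - 1
= 2436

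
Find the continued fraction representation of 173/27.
[6; 2, 2, 5]

Euclidean algorithm steps:
173 = 6 × 27 + 11
27 = 2 × 11 + 5
11 = 2 × 5 + 1
5 = 5 × 1 + 0
Continued fraction: [6; 2, 2, 5]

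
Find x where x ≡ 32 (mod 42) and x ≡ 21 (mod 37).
872

Using Chinese Remainder Theorem:
M = 42 × 37 = 1554
M1 = 37, M2 = 42
y1 = 37^(-1) mod 42 = 25
y2 = 42^(-1) mod 37 = 15
x = (32×37×25 + 21×42×15) mod 1554 = 872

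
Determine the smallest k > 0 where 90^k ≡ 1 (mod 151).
75

151 is prime, so ord(90) divides φ(151) = 150.
Divisors of 150: 1, 2, 3, 5, 6, 10, 15, 25, 30, 50, 75, 150.
Repeated squaring: 90^1 ≡ 90, 90^2 ≡ 97, 90^4 ≡ 47, 90^8 ≡ 95, 90^16 ≡ 116, 90^32 ≡ 17, 90^64 ≡ 138, 90^128 ≡ 18 (mod 151).
Test 90^d mod 151 for each divisor d in increasing order:
90^1 ≡ 90
90^2 ≡ 97
90^3 = 90^2·90^1 ≡ 123
90^5 = 90^4·90^1 ≡ 2
90^6 = 90^4·90^2 ≡ 29
90^10 = 90^8·90^2 ≡ 4
90^15 = 90^8·90^4·90^2·90^1 ≡ 8
90^25 = 90^16·90^8·90^1 ≡ 32
90^30 = 90^16·90^8·90^4·90^2 ≡ 64
90^50 = 90^32·90^16·90^2 ≡ 118
90^75 = 90^64·90^8·90^2·90^1 ≡ 1  ← first divisor giving 1
The order is 75.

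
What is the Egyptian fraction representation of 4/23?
1/6 + 1/138

Greedy algorithm:
4/23: ceiling(23/4) = 6, use 1/6
1/138: ceiling(138/1) = 138, use 1/138
Result: 4/23 = 1/6 + 1/138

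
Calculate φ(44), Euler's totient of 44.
20

44 = 2^2 × 11
φ(n) = n × ∏(1 - 1/p) for each prime p dividing n
φ(44) = 44 × (1 - 1/2) × (1 - 1/11) = 20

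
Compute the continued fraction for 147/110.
[1; 2, 1, 36]

Euclidean algorithm steps:
147 = 1 × 110 + 37
110 = 2 × 37 + 36
37 = 1 × 36 + 1
36 = 36 × 1 + 0
Continued fraction: [1; 2, 1, 36]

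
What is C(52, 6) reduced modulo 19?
1

Using Lucas' theorem:
Write n=52 and k=6 in base 19:
n in base 19: [2, 14]
k in base 19: [0, 6]
C(52,6) mod 19 = ∏ C(n_i, k_i) mod 19
Digit binomials (mod 19): C(2,0) = 1; C(14,6) = 3003 ≡ 1
Product: 1 × 1 = 1 ≡ 1 (mod 19)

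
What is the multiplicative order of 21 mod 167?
83

167 is prime, so ord(21) divides φ(167) = 166.
Divisors of 166: 1, 2, 83, 166.
Repeated squaring: 21^1 ≡ 21, 21^2 ≡ 107, 21^4 ≡ 93, 21^8 ≡ 132, 21^16 ≡ 56, 21^32 ≡ 130, 21^64 ≡ 33, 21^128 ≡ 87 (mod 167).
Test 21^d mod 167 for each divisor d in increasing order:
21^1 ≡ 21
21^2 ≡ 107
21^83 = 21^64·21^16·21^2·21^1 ≡ 1  ← first divisor giving 1
The order is 83.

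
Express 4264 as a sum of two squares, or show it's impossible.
30² + 58² (a=30, b=58)

Factorization: 4264 = 2^3 × 13 × 41
By Fermat: n is sum of two squares iff every prime p ≡ 3 (mod 4) appears to even power.
All primes ≡ 3 (mod 4) appear to even power.
Search a = 0, 1, 2, … for 4264 - a² a perfect square: first hit at a = 30: 4264 - 900 = 3364 = 58².
4264 = 30² + 58² = 900 + 3364 ✓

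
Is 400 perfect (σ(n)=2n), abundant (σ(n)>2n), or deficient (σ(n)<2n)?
abundant

Proper divisors of 400: sum = 1 + 2 + 4 + 5 + 8 + 10 + 16 + 20 + 25 + 40 + 50 + 80 + 100 + 200 = 561
Since 561 > 400, 400 is abundant.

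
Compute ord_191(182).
190

191 is prime, so ord(182) divides φ(191) = 190.
Divisors of 190: 1, 2, 5, 10, 19, 38, 95, 190.
Repeated squaring: 182^1 ≡ 182, 182^2 ≡ 81, 182^4 ≡ 67, 182^8 ≡ 96, 182^16 ≡ 48, 182^32 ≡ 12, 182^64 ≡ 144, 182^128 ≡ 108 (mod 191).
Test 182^d mod 191 for each divisor d in increasing order:
182^1 ≡ 182
182^2 ≡ 81
182^5 = 182^4·182^1 ≡ 161
182^10 = 182^8·182^2 ≡ 136
182^19 = 182^16·182^2·182^1 ≡ 152
182^38 = 182^32·182^4·182^2 ≡ 184
182^95 = 182^64·182^16·182^8·182^4·182^2·182^1 ≡ 190
182^190 = 182^128·182^32·182^16·182^8·182^4·182^2 ≡ 1  ← first divisor giving 1
The order is 190.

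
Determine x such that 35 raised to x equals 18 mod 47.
38

Baby-step giant-step with step n = ⌈√47⌉ = 7.
Baby steps 35^j mod 47 (j:value) for j=0..6: 0:1, 1:35, 2:3, 3:11, 4:9, 5:33, 6:27.
Giant-step multiplier: 35^(-7) ≡ 35^(46-7) = 35^39 ≡ 19 (mod 47).
Giant steps γ_i = 18·19^i mod 47: γ_0=18, γ_1=13, γ_2=12, γ_3=40, γ_4=8, γ_5=11 (in table at j=3).
x = i·n + j = 5·7 + 3 = 38.
Check: 35^38 ≡ 18 (mod 47).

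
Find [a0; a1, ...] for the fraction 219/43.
[5; 10, 1, 3]

Euclidean algorithm steps:
219 = 5 × 43 + 4
43 = 10 × 4 + 3
4 = 1 × 3 + 1
3 = 3 × 1 + 0
Continued fraction: [5; 10, 1, 3]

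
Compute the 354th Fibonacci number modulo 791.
421

Matrix identity: Q^n = [[F_(n+1), F_n], [F_n, F_(n-1)]] with Q = [[1,1],[1,0]].
n = 354 = 101100010₂. Square-and-multiply, entries mod 791:
Q^1 = [[1,1],[1,0]]
Q^2 = (Q^1)² = [[2,1],[1,1]]
Q^5 = (Q^2)²·Q = [[8,5],[5,3]]
Q^11 = (Q^5)²·Q = [[144,89],[89,55]]
Q^22 = (Q^11)² = [[181,309],[309,663]]
Q^44 = (Q^22)² = [[100,557],[557,334]]
Q^88 = (Q^44)² = [[685,483],[483,202]]
Q^177 = (Q^88)²·Q = [[596,106],[106,490]]
Q^354 = (Q^177)² = [[219,421],[421,589]]
F_354 mod 791 = Q^354[0][1] = 421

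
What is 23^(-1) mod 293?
51

gcd(23, 293) = 1, so the inverse exists.
Extended Euclidean algorithm on (293, 23):
293 = 12 × 23 + 17  ⟹  17 = (1)·293 + (-12)·23
23 = 1 × 17 + 6  ⟹  6 = (-1)·293 + (13)·23
17 = 2 × 6 + 5  ⟹  5 = (3)·293 + (-38)·23
6 = 1 × 5 + 1  ⟹  1 = (-4)·293 + (51)·23
So (51)·23 ≡ 1 (mod 293), i.e. 23^(-1) ≡ 51 (mod 293).
Check: 23 × 51 = 1173 ≡ 1 (mod 293)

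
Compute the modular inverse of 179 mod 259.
191

gcd(179, 259) = 1, so the inverse exists.
Extended Euclidean algorithm on (259, 179):
259 = 1 × 179 + 80  ⟹  80 = (1)·259 + (-1)·179
179 = 2 × 80 + 19  ⟹  19 = (-2)·259 + (3)·179
80 = 4 × 19 + 4  ⟹  4 = (9)·259 + (-13)·179
19 = 4 × 4 + 3  ⟹  3 = (-38)·259 + (55)·179
4 = 1 × 3 + 1  ⟹  1 = (47)·259 + (-68)·179
So (-68)·179 ≡ 1 (mod 259), i.e. 179^(-1) ≡ -68 ≡ 191 (mod 259).
Check: 179 × 191 = 34189 ≡ 1 (mod 259)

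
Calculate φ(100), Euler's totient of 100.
40

100 = 2^2 × 5^2
φ(n) = n × ∏(1 - 1/p) for each prime p dividing n
φ(100) = 100 × (1 - 1/2) × (1 - 1/5) = 40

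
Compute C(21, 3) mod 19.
0

Using Lucas' theorem:
Write n=21 and k=3 in base 19:
n in base 19: [1, 2]
k in base 19: [0, 3]
C(21,3) mod 19 = ∏ C(n_i, k_i) mod 19
Digit binomials (mod 19): C(1,0) = 1; C(2,3) = 0 (k_i > n_i)
Product: 1 × 0 = 0 ≡ 0 (mod 19)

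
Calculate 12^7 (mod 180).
108

Repeated squaring. Binary of 7 = 111.
12^1 ≡ 12 (mod 180); 12^2 ≡ 144 (mod 180); 12^4 ≡ 36 (mod 180)
12^7 = 12^1 × 12^2 × 12^4 ≡ 108 (mod 180)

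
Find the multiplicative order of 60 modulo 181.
90

181 is prime, so ord(60) divides φ(181) = 180.
Divisors of 180: 1, 2, 3, 4, 5, 6, 9, 10, 12, 15, 18, 20, 30, 36, 45, 60, 90, 180.
Repeated squaring: 60^1 ≡ 60, 60^2 ≡ 161, 60^4 ≡ 38, 60^8 ≡ 177, 60^16 ≡ 16, 60^32 ≡ 75, 60^64 ≡ 14, 60^128 ≡ 15 (mod 181).
Test 60^d mod 181 for each divisor d in increasing order:
60^1 ≡ 60
60^2 ≡ 161
60^3 = 60^2·60^1 ≡ 67
60^4 ≡ 38
60^5 = 60^4·60^1 ≡ 108
60^6 = 60^4·60^2 ≡ 145
60^9 = 60^8·60^1 ≡ 122
60^10 = 60^8·60^2 ≡ 80
60^12 = 60^8·60^4 ≡ 29
60^15 = 60^8·60^4·60^2·60^1 ≡ 133
60^18 = 60^16·60^2 ≡ 42
60^20 = 60^16·60^4 ≡ 65
60^30 = 60^16·60^8·60^4·60^2 ≡ 132
60^36 = 60^32·60^4 ≡ 135
60^45 = 60^32·60^8·60^4·60^1 ≡ 180
60^60 = 60^32·60^16·60^8·60^4 ≡ 48
60^90 = 60^64·60^16·60^8·60^2 ≡ 1  ← first divisor giving 1
The order is 90.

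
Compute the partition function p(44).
75175

p(n) counts ways to write n as a sum of positive integers (order ignored).
Euler's pentagonal recurrence: p(k) = p(k-1) + p(k-2) - p(k-5) - p(k-7) + p(k-12) + p(k-15) - ... (offsets j(3j∓1)/2, signs ++--, p(0)=1, p(<0)=0).
DP table for k = 0..43: p(0)=1, p(1)=1, p(2)=2, p(3)=3, p(4)=5, p(5)=7, p(6)=11, p(7)=15, p(8)=22, p(9)=30, p(10)=42, p(11)=56, p(12)=77, p(13)=101, p(14)=135, p(15)=176, p(16)=231, p(17)=297, p(18)=385, p(19)=490, p(20)=627, p(21)=792, p(22)=1002, p(23)=1255, p(24)=1575, p(25)=1958, p(26)=2436, p(27)=3010, p(28)=3718, p(29)=4565, p(30)=5604, p(31)=6842, p(32)=8349, p(33)=10143, p(34)=12310, p(35)=14883, p(36)=17977, p(37)=21637, p(38)=26015, p(39)=31185, p(40)=37338, p(41)=44583, p(42)=53174, p(43)=63261.
Final step: p(44) = p(43) + p(42) - p(39) - p(37) + p(32) + p(29) - p(22) - p(18) + p(9) + p(4)
= 63261 + 53174 - 31185 - 21637 + 8349 + 4565 - 1002 - 385 + 30 + 5
= 75175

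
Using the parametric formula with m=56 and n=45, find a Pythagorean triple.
(1111, 5040, 5161)

Euclid's formula: a = m² - n², b = 2mn, c = m² + n²
m = 56, n = 45
a = 56² - 45² = 3136 - 2025 = 1111
b = 2 × 56 × 45 = 5040
c = 56² + 45² = 3136 + 2025 = 5161
Verification: 1111² + 5040² = 1234321 + 25401600 = 26635921 = 5161² ✓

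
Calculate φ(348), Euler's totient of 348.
112

348 = 2^2 × 3 × 29
φ(n) = n × ∏(1 - 1/p) for each prime p dividing n
φ(348) = 348 × (1 - 1/2) × (1 - 1/3) × (1 - 1/29) = 112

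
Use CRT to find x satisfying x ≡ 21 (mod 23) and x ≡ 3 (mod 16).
67

Using Chinese Remainder Theorem:
M = 23 × 16 = 368
M1 = 16, M2 = 23
y1 = 16^(-1) mod 23 = 13
y2 = 23^(-1) mod 16 = 7
x = (21×16×13 + 3×23×7) mod 368 = 67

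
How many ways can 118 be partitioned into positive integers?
1482074143

p(n) counts ways to write n as a sum of positive integers (order ignored).
Euler's pentagonal recurrence: p(k) = p(k-1) + p(k-2) - p(k-5) - p(k-7) + p(k-12) + p(k-15) - ... (offsets j(3j∓1)/2, signs ++--, p(0)=1, p(<0)=0).
DP table for k = 0..117: p(0)=1, p(1)=1, p(2)=2, p(3)=3, p(4)=5, p(5)=7, p(6)=11, p(7)=15, p(8)=22, p(9)=30, p(10)=42, p(11)=56, p(12)=77, p(13)=101, p(14)=135, p(15)=176, p(16)=231, p(17)=297, p(18)=385, p(19)=490, p(20)=627, p(21)=792, p(22)=1002, p(23)=1255, p(24)=1575, p(25)=1958, p(26)=2436, p(27)=3010, p(28)=3718, p(29)=4565, p(30)=5604, p(31)=6842, p(32)=8349, p(33)=10143, p(34)=12310, p(35)=14883, p(36)=17977, p(37)=21637, p(38)=26015, p(39)=31185, p(40)=37338, p(41)=44583, p(42)=53174, p(43)=63261, p(44)=75175, p(45)=89134, p(46)=105558, p(47)=124754, p(48)=147273, p(49)=173525, p(50)=204226, p(51)=239943, p(52)=281589, p(53)=329931, p(54)=386155, p(55)=451276, p(56)=526823, p(57)=614154, p(58)=715220, p(59)=831820, p(60)=966467, p(61)=1121505, p(62)=1300156, p(63)=1505499, p(64)=1741630, p(65)=2012558, p(66)=2323520, p(67)=2679689, p(68)=3087735, p(69)=3554345, p(70)=4087968, p(71)=4697205, p(72)=5392783, p(73)=6185689, p(74)=7089500, p(75)=8118264, p(76)=9289091, p(77)=10619863, p(78)=12132164, p(79)=13848650, p(80)=15796476, p(81)=18004327, p(82)=20506255, p(83)=23338469, p(84)=26543660, p(85)=30167357, p(86)=34262962, p(87)=38887673, p(88)=44108109, p(89)=49995925, p(90)=56634173, p(91)=64112359, p(92)=72533807, p(93)=82010177, p(94)=92669720, p(95)=104651419, p(96)=118114304, p(97)=133230930, p(98)=150198136, p(99)=169229875, p(100)=190569292, p(101)=214481126, p(102)=241265379, p(103)=271248950, p(104)=304801365, p(105)=342325709, p(106)=384276336, p(107)=431149389, p(108)=483502844, p(109)=541946240, p(110)=607163746, p(111)=679903203, p(112)=761002156, p(113)=851376628, p(114)=952050665, p(115)=1064144451, p(116)=1188908248, p(117)=1327710076.
Final step: p(118) = p(117) + p(116) - p(113) - p(111) + p(106) + p(103) - p(96) - p(92) + p(83) + p(78) - p(67) - p(61) + p(48) + p(41) - p(26) - p(18) + p(1)
= 1327710076 + 1188908248 - 851376628 - 679903203 + 384276336 + 271248950 - 118114304 - 72533807 + 23338469 + 12132164 - 2679689 - 1121505 + 147273 + 44583 - 2436 - 385 + 1
= 1482074143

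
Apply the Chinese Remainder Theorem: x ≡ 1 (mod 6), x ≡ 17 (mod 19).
55

Using Chinese Remainder Theorem:
M = 6 × 19 = 114
M1 = 19, M2 = 6
y1 = 19^(-1) mod 6 = 1
y2 = 6^(-1) mod 19 = 16
x = (1×19×1 + 17×6×16) mod 114 = 55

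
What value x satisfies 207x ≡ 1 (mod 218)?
99

gcd(207, 218) = 1, so the inverse exists.
Extended Euclidean algorithm on (218, 207):
218 = 1 × 207 + 11  ⟹  11 = (1)·218 + (-1)·207
207 = 18 × 11 + 9  ⟹  9 = (-18)·218 + (19)·207
11 = 1 × 9 + 2  ⟹  2 = (19)·218 + (-20)·207
9 = 4 × 2 + 1  ⟹  1 = (-94)·218 + (99)·207
So (99)·207 ≡ 1 (mod 218), i.e. 207^(-1) ≡ 99 (mod 218).
Check: 207 × 99 = 20493 ≡ 1 (mod 218)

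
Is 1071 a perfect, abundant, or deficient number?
deficient

Proper divisors of 1071: sum = 1 + 3 + 7 + 9 + 17 + 21 + 51 + 63 + 119 + 153 + 357 = 801
Since 801 < 1071, 1071 is deficient.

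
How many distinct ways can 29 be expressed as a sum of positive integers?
4565

p(n) counts ways to write n as a sum of positive integers (order ignored).
Euler's pentagonal recurrence: p(k) = p(k-1) + p(k-2) - p(k-5) - p(k-7) + p(k-12) + p(k-15) - ... (offsets j(3j∓1)/2, signs ++--, p(0)=1, p(<0)=0).
DP table for k = 0..28: p(0)=1, p(1)=1, p(2)=2, p(3)=3, p(4)=5, p(5)=7, p(6)=11, p(7)=15, p(8)=22, p(9)=30, p(10)=42, p(11)=56, p(12)=77, p(13)=101, p(14)=135, p(15)=176, p(16)=231, p(17)=297, p(18)=385, p(19)=490, p(20)=627, p(21)=792, p(22)=1002, p(23)=1255, p(24)=1575, p(25)=1958, p(26)=2436, p(27)=3010, p(28)=3718.
Final step: p(29) = p(28) + p(27) - p(24) - p(22) + p(17) + p(14) - p(7) - p(3)
= 3718 + 3010 - 1575 - 1002 + 297 + 135 - 15 - 3
= 4565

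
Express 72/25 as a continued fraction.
[2; 1, 7, 3]

Euclidean algorithm steps:
72 = 2 × 25 + 22
25 = 1 × 22 + 3
22 = 7 × 3 + 1
3 = 3 × 1 + 0
Continued fraction: [2; 1, 7, 3]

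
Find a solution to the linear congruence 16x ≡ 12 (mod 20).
x ≡ 2 (mod 5)

gcd(16, 20) = 4, which divides 12, so solutions exist.
Divide through by 4: 4x ≡ 3 (mod 5).
Find 4^(-1) mod 5 by the extended Euclidean algorithm:
5 = 1 × 4 + 1  ⟹  1 = (1)·5 + (-1)·4
So (-1)·4 ≡ 1 (mod 5), i.e. 4^(-1) ≡ -1 ≡ 4 (mod 5).
x ≡ 4 × 3 = 12 ≡ 2 (mod 5).
Check: 16 × 2 = 32 ≡ 12 (mod 20).
x ≡ 2 (mod 5), giving 4 solutions mod 20.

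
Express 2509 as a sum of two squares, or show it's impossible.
3² + 50² (a=3, b=50)

Factorization: 2509 = 13 × 193
By Fermat: n is sum of two squares iff every prime p ≡ 3 (mod 4) appears to even power.
All primes ≡ 3 (mod 4) appear to even power.
Search a = 0, 1, 2, … for 2509 - a² a perfect square: first hit at a = 3: 2509 - 9 = 2500 = 50².
2509 = 3² + 50² = 9 + 2500 ✓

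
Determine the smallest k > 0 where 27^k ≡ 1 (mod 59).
29

59 is prime, so ord(27) divides φ(59) = 58.
Divisors of 58: 1, 2, 29, 58.
Repeated squaring: 27^1 ≡ 27, 27^2 ≡ 21, 27^4 ≡ 28, 27^8 ≡ 17, 27^16 ≡ 53, 27^32 ≡ 36 (mod 59).
Test 27^d mod 59 for each divisor d in increasing order:
27^1 ≡ 27
27^2 ≡ 21
27^29 = 27^16·27^8·27^4·27^1 ≡ 1  ← first divisor giving 1
The order is 29.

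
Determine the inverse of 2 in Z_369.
185

gcd(2, 369) = 1, so the inverse exists.
Extended Euclidean algorithm on (369, 2):
369 = 184 × 2 + 1  ⟹  1 = (1)·369 + (-184)·2
So (-184)·2 ≡ 1 (mod 369), i.e. 2^(-1) ≡ -184 ≡ 185 (mod 369).
Check: 2 × 185 = 370 ≡ 1 (mod 369)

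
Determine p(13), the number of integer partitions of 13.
101

p(n) counts ways to write n as a sum of positive integers (order ignored).
Euler's pentagonal recurrence: p(k) = p(k-1) + p(k-2) - p(k-5) - p(k-7) + p(k-12) + p(k-15) - ... (offsets j(3j∓1)/2, signs ++--, p(0)=1, p(<0)=0).
DP table for k = 0..12: p(0)=1, p(1)=1, p(2)=2, p(3)=3, p(4)=5, p(5)=7, p(6)=11, p(7)=15, p(8)=22, p(9)=30, p(10)=42, p(11)=56, p(12)=77.
Final step: p(13) = p(12) + p(11) - p(8) - p(6) + p(1)
= 77 + 56 - 22 - 11 + 1
= 101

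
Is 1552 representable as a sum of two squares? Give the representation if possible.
16² + 36² (a=16, b=36)

Factorization: 1552 = 2^4 × 97
By Fermat: n is sum of two squares iff every prime p ≡ 3 (mod 4) appears to even power.
All primes ≡ 3 (mod 4) appear to even power.
Search a = 0, 1, 2, … for 1552 - a² a perfect square: first hit at a = 16: 1552 - 256 = 1296 = 36².
1552 = 16² + 36² = 256 + 1296 ✓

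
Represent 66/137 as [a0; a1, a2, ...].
[0; 2, 13, 5]

Euclidean algorithm steps:
66 = 0 × 137 + 66
137 = 2 × 66 + 5
66 = 13 × 5 + 1
5 = 5 × 1 + 0
Continued fraction: [0; 2, 13, 5]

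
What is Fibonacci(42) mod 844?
0

Matrix identity: Q^n = [[F_(n+1), F_n], [F_n, F_(n-1)]] with Q = [[1,1],[1,0]].
n = 42 = 101010₂. Square-and-multiply, entries mod 844:
Q^1 = [[1,1],[1,0]]
Q^2 = (Q^1)² = [[2,1],[1,1]]
Q^5 = (Q^2)²·Q = [[8,5],[5,3]]
Q^10 = (Q^5)² = [[89,55],[55,34]]
Q^21 = (Q^10)²·Q = [[831,818],[818,13]]
Q^42 = (Q^21)² = [[1,0],[0,1]]
F_42 mod 844 = Q^42[0][1] = 0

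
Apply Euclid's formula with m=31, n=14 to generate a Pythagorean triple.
(765, 868, 1157)

Euclid's formula: a = m² - n², b = 2mn, c = m² + n²
m = 31, n = 14
a = 31² - 14² = 961 - 196 = 765
b = 2 × 31 × 14 = 868
c = 31² + 14² = 961 + 196 = 1157
Verification: 765² + 868² = 585225 + 753424 = 1338649 = 1157² ✓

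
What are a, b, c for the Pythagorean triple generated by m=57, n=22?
(2765, 2508, 3733)

Euclid's formula: a = m² - n², b = 2mn, c = m² + n²
m = 57, n = 22
a = 57² - 22² = 3249 - 484 = 2765
b = 2 × 57 × 22 = 2508
c = 57² + 22² = 3249 + 484 = 3733
Verification: 2765² + 2508² = 7645225 + 6290064 = 13935289 = 3733² ✓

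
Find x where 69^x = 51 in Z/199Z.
26

Baby-step giant-step with step n = ⌈√199⌉ = 15.
Baby steps 69^j mod 199 (j:value) for j=0..14: 0:1, 1:69, 2:184, 3:159, 4:26, 5:3, 6:8, 7:154, 8:79, 9:78, 10:9, 11:24, 12:64, 13:38, 14:35.
Giant-step multiplier: 69^(-15) ≡ 69^(198-15) = 69^183 ≡ 59 (mod 199).
Giant steps γ_i = 51·59^i mod 199: γ_0=51, γ_1=24 (in table at j=11).
x = i·n + j = 1·15 + 11 = 26.
Check: 69^26 ≡ 51 (mod 199).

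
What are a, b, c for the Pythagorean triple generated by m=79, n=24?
(5665, 3792, 6817)

Euclid's formula: a = m² - n², b = 2mn, c = m² + n²
m = 79, n = 24
a = 79² - 24² = 6241 - 576 = 5665
b = 2 × 79 × 24 = 3792
c = 79² + 24² = 6241 + 576 = 6817
Verification: 5665² + 3792² = 32092225 + 14379264 = 46471489 = 6817² ✓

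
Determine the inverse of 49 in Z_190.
159

gcd(49, 190) = 1, so the inverse exists.
Extended Euclidean algorithm on (190, 49):
190 = 3 × 49 + 43  ⟹  43 = (1)·190 + (-3)·49
49 = 1 × 43 + 6  ⟹  6 = (-1)·190 + (4)·49
43 = 7 × 6 + 1  ⟹  1 = (8)·190 + (-31)·49
So (-31)·49 ≡ 1 (mod 190), i.e. 49^(-1) ≡ -31 ≡ 159 (mod 190).
Check: 49 × 159 = 7791 ≡ 1 (mod 190)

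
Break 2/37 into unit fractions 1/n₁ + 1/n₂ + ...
1/19 + 1/703

Greedy algorithm:
2/37: ceiling(37/2) = 19, use 1/19
1/703: ceiling(703/1) = 703, use 1/703
Result: 2/37 = 1/19 + 1/703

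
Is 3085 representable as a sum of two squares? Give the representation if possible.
13² + 54² (a=13, b=54)

Factorization: 3085 = 5 × 617
By Fermat: n is sum of two squares iff every prime p ≡ 3 (mod 4) appears to even power.
All primes ≡ 3 (mod 4) appear to even power.
Search a = 0, 1, 2, … for 3085 - a² a perfect square: first hit at a = 13: 3085 - 169 = 2916 = 54².
3085 = 13² + 54² = 169 + 2916 ✓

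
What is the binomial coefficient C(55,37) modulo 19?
0

Using Lucas' theorem:
Write n=55 and k=37 in base 19:
n in base 19: [2, 17]
k in base 19: [1, 18]
C(55,37) mod 19 = ∏ C(n_i, k_i) mod 19
Digit binomials (mod 19): C(2,1) = 2; C(17,18) = 0 (k_i > n_i)
Product: 2 × 0 = 0 ≡ 0 (mod 19)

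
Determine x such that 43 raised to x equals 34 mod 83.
47

Baby-step giant-step with step n = ⌈√83⌉ = 10.
Baby steps 43^j mod 83 (j:value) for j=0..9: 0:1, 1:43, 2:23, 3:76, 4:31, 5:5, 6:49, 7:32, 8:48, 9:72.
Giant-step multiplier: 43^(-10) ≡ 43^(82-10) = 43^72 ≡ 10 (mod 83).
Giant steps γ_i = 34·10^i mod 83: γ_0=34, γ_1=8, γ_2=80, γ_3=53, γ_4=32 (in table at j=7).
x = i·n + j = 4·10 + 7 = 47.
Check: 43^47 ≡ 34 (mod 83).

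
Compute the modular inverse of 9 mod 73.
65

gcd(9, 73) = 1, so the inverse exists.
Extended Euclidean algorithm on (73, 9):
73 = 8 × 9 + 1  ⟹  1 = (1)·73 + (-8)·9
So (-8)·9 ≡ 1 (mod 73), i.e. 9^(-1) ≡ -8 ≡ 65 (mod 73).
Check: 9 × 65 = 585 ≡ 1 (mod 73)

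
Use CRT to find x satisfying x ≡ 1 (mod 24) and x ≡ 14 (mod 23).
313

Using Chinese Remainder Theorem:
M = 24 × 23 = 552
M1 = 23, M2 = 24
y1 = 23^(-1) mod 24 = 23
y2 = 24^(-1) mod 23 = 1
x = (1×23×23 + 14×24×1) mod 552 = 313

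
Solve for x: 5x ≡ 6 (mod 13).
x ≡ 9 (mod 13)

gcd(5, 13) = 1, which divides 6, so solutions exist.
Find 5^(-1) mod 13 by the extended Euclidean algorithm:
13 = 2 × 5 + 3  ⟹  3 = (1)·13 + (-2)·5
5 = 1 × 3 + 2  ⟹  2 = (-1)·13 + (3)·5
3 = 1 × 2 + 1  ⟹  1 = (2)·13 + (-5)·5
So (-5)·5 ≡ 1 (mod 13), i.e. 5^(-1) ≡ -5 ≡ 8 (mod 13).
x ≡ 8 × 6 = 48 ≡ 9 (mod 13).
Check: 5 × 9 = 45 ≡ 6 (mod 13).
Unique solution: x ≡ 9 (mod 13)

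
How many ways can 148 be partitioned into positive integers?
33549419497

p(n) counts ways to write n as a sum of positive integers (order ignored).
Euler's pentagonal recurrence: p(k) = p(k-1) + p(k-2) - p(k-5) - p(k-7) + p(k-12) + p(k-15) - ... (offsets j(3j∓1)/2, signs ++--, p(0)=1, p(<0)=0).
DP table for k = 0..147: p(0)=1, p(1)=1, p(2)=2, p(3)=3, p(4)=5, p(5)=7, p(6)=11, p(7)=15, p(8)=22, p(9)=30, p(10)=42, p(11)=56, p(12)=77, p(13)=101, p(14)=135, p(15)=176, p(16)=231, p(17)=297, p(18)=385, p(19)=490, p(20)=627, p(21)=792, p(22)=1002, p(23)=1255, p(24)=1575, p(25)=1958, p(26)=2436, p(27)=3010, p(28)=3718, p(29)=4565, p(30)=5604, p(31)=6842, p(32)=8349, p(33)=10143, p(34)=12310, p(35)=14883, p(36)=17977, p(37)=21637, p(38)=26015, p(39)=31185, p(40)=37338, p(41)=44583, p(42)=53174, p(43)=63261, p(44)=75175, p(45)=89134, p(46)=105558, p(47)=124754, p(48)=147273, p(49)=173525, p(50)=204226, p(51)=239943, p(52)=281589, p(53)=329931, p(54)=386155, p(55)=451276, p(56)=526823, p(57)=614154, p(58)=715220, p(59)=831820, p(60)=966467, p(61)=1121505, p(62)=1300156, p(63)=1505499, p(64)=1741630, p(65)=2012558, p(66)=2323520, p(67)=2679689, p(68)=3087735, p(69)=3554345, p(70)=4087968, p(71)=4697205, p(72)=5392783, p(73)=6185689, p(74)=7089500, p(75)=8118264, p(76)=9289091, p(77)=10619863, p(78)=12132164, p(79)=13848650, p(80)=15796476, p(81)=18004327, p(82)=20506255, p(83)=23338469, p(84)=26543660, p(85)=30167357, p(86)=34262962, p(87)=38887673, p(88)=44108109, p(89)=49995925, p(90)=56634173, p(91)=64112359, p(92)=72533807, p(93)=82010177, p(94)=92669720, p(95)=104651419, p(96)=118114304, p(97)=133230930, p(98)=150198136, p(99)=169229875, p(100)=190569292, p(101)=214481126, p(102)=241265379, p(103)=271248950, p(104)=304801365, p(105)=342325709, p(106)=384276336, p(107)=431149389, p(108)=483502844, p(109)=541946240, p(110)=607163746, p(111)=679903203, p(112)=761002156, p(113)=851376628, p(114)=952050665, p(115)=1064144451, p(116)=1188908248, p(117)=1327710076, p(118)=1482074143, p(119)=1653668665, p(120)=1844349560, p(121)=2056148051, p(122)=2291320912, p(123)=2552338241, p(124)=2841940500, p(125)=3163127352, p(126)=3519222692, p(127)=3913864295, p(128)=4351078600, p(129)=4835271870, p(130)=5371315400, p(131)=5964539504, p(132)=6620830889, p(133)=7346629512, p(134)=8149040695, p(135)=9035836076, p(136)=10015581680, p(137)=11097645016, p(138)=12292341831, p(139)=13610949895, p(140)=15065878135, p(141)=16670689208, p(142)=18440293320, p(143)=20390982757, p(144)=22540654445, p(145)=24908858009, p(146)=27517052599, p(147)=30388671978.
Final step: p(148) = p(147) + p(146) - p(143) - p(141) + p(136) + p(133) - p(126) - p(122) + p(113) + p(108) - p(97) - p(91) + p(78) + p(71) - p(56) - p(48) + p(31) + p(22) - p(3)
= 30388671978 + 27517052599 - 20390982757 - 16670689208 + 10015581680 + 7346629512 - 3519222692 - 2291320912 + 851376628 + 483502844 - 133230930 - 64112359 + 12132164 + 4697205 - 526823 - 147273 + 6842 + 1002 - 3
= 33549419497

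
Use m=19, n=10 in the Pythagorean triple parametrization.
(261, 380, 461)

Euclid's formula: a = m² - n², b = 2mn, c = m² + n²
m = 19, n = 10
a = 19² - 10² = 361 - 100 = 261
b = 2 × 19 × 10 = 380
c = 19² + 10² = 361 + 100 = 461
Verification: 261² + 380² = 68121 + 144400 = 212521 = 461² ✓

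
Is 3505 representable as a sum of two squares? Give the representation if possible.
16² + 57² (a=16, b=57)

Factorization: 3505 = 5 × 701
By Fermat: n is sum of two squares iff every prime p ≡ 3 (mod 4) appears to even power.
All primes ≡ 3 (mod 4) appear to even power.
Search a = 0, 1, 2, … for 3505 - a² a perfect square: first hit at a = 16: 3505 - 256 = 3249 = 57².
3505 = 16² + 57² = 256 + 3249 ✓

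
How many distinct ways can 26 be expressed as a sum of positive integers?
2436

p(n) counts ways to write n as a sum of positive integers (order ignored).
Euler's pentagonal recurrence: p(k) = p(k-1) + p(k-2) - p(k-5) - p(k-7) + p(k-12) + p(k-15) - ... (offsets j(3j∓1)/2, signs ++--, p(0)=1, p(<0)=0).
DP table for k = 0..25: p(0)=1, p(1)=1, p(2)=2, p(3)=3, p(4)=5, p(5)=7, p(6)=11, p(7)=15, p(8)=22, p(9)=30, p(10)=42, p(11)=56, p(12)=77, p(13)=101, p(14)=135, p(15)=176, p(16)=231, p(17)=297, p(18)=385, p(19)=490, p(20)=627, p(21)=792, p(22)=1002, p(23)=1255, p(24)=1575, p(25)=1958.
Final step: p(26) = p(25) + p(24) - p(21) - p(19) + p(14) + p(11) - p(4) - p(0)
= 1958 + 1575 - 792 - 490 + 135 + 56 - 5 - 1
= 2436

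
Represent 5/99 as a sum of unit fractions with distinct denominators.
1/20 + 1/1980

Greedy algorithm:
5/99: ceiling(99/5) = 20, use 1/20
1/1980: ceiling(1980/1) = 1980, use 1/1980
Result: 5/99 = 1/20 + 1/1980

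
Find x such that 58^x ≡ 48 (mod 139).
15

Baby-step giant-step with step n = ⌈√139⌉ = 12.
Baby steps 58^j mod 139 (j:value) for j=0..11: 0:1, 1:58, 2:28, 3:95, 4:89, 5:19, 6:129, 7:115, 8:137, 9:23, 10:83, 11:88.
Giant-step multiplier: 58^(-12) ≡ 58^(138-12) = 58^126 ≡ 57 (mod 139).
Giant steps γ_i = 48·57^i mod 139: γ_0=48, γ_1=95 (in table at j=3).
x = i·n + j = 1·12 + 3 = 15.
Check: 58^15 ≡ 48 (mod 139).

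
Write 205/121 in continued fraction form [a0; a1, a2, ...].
[1; 1, 2, 3, 1, 2, 3]

Euclidean algorithm steps:
205 = 1 × 121 + 84
121 = 1 × 84 + 37
84 = 2 × 37 + 10
37 = 3 × 10 + 7
10 = 1 × 7 + 3
7 = 2 × 3 + 1
3 = 3 × 1 + 0
Continued fraction: [1; 1, 2, 3, 1, 2, 3]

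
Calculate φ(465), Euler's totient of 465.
240

465 = 3 × 5 × 31
φ(n) = n × ∏(1 - 1/p) for each prime p dividing n
φ(465) = 465 × (1 - 1/3) × (1 - 1/5) × (1 - 1/31) = 240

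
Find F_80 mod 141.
0

Matrix identity: Q^n = [[F_(n+1), F_n], [F_n, F_(n-1)]] with Q = [[1,1],[1,0]].
n = 80 = 1010000₂. Square-and-multiply, entries mod 141:
Q^1 = [[1,1],[1,0]]
Q^2 = (Q^1)² = [[2,1],[1,1]]
Q^5 = (Q^2)²·Q = [[8,5],[5,3]]
Q^10 = (Q^5)² = [[89,55],[55,34]]
Q^20 = (Q^10)² = [[89,138],[138,92]]
Q^40 = (Q^20)² = [[34,21],[21,13]]
Q^80 = (Q^40)² = [[46,0],[0,46]]
F_80 mod 141 = Q^80[0][1] = 0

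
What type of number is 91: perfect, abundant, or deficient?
deficient

Proper divisors of 91: sum = 1 + 7 + 13 = 21
Since 21 < 91, 91 is deficient.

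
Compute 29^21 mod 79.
41

Repeated squaring. Binary of 21 = 10101.
29^1 ≡ 29 (mod 79); 29^2 ≡ 51 (mod 79); 29^4 ≡ 73 (mod 79); 29^8 ≡ 36 (mod 79); 29^16 ≡ 32 (mod 79)
29^21 = 29^1 × 29^4 × 29^16 ≡ 41 (mod 79)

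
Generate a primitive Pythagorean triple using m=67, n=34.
(3333, 4556, 5645)

Euclid's formula: a = m² - n², b = 2mn, c = m² + n²
m = 67, n = 34
a = 67² - 34² = 4489 - 1156 = 3333
b = 2 × 67 × 34 = 4556
c = 67² + 34² = 4489 + 1156 = 5645
Verification: 3333² + 4556² = 11108889 + 20757136 = 31866025 = 5645² ✓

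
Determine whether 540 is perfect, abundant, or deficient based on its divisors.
abundant

Proper divisors of 540: sum = 1 + 2 + 3 + 4 + 5 + 6 + 9 + 10 + ... + 108 + 135 + 180 + 270 (23 divisors) = 1140
Since 1140 > 540, 540 is abundant.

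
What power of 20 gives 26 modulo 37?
12

Baby-step giant-step with step n = ⌈√37⌉ = 7.
Baby steps 20^j mod 37 (j:value) for j=0..6: 0:1, 1:20, 2:30, 3:8, 4:12, 5:18, 6:27.
Giant-step multiplier: 20^(-7) ≡ 20^(36-7) = 20^29 ≡ 32 (mod 37).
Giant steps γ_i = 26·32^i mod 37: γ_0=26, γ_1=18 (in table at j=5).
x = i·n + j = 1·7 + 5 = 12.
Check: 20^12 ≡ 26 (mod 37).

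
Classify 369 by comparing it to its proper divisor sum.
deficient

Proper divisors of 369: sum = 1 + 3 + 9 + 41 + 123 = 177
Since 177 < 369, 369 is deficient.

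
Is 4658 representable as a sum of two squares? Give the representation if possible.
13² + 67² (a=13, b=67)

Factorization: 4658 = 2 × 17 × 137
By Fermat: n is sum of two squares iff every prime p ≡ 3 (mod 4) appears to even power.
All primes ≡ 3 (mod 4) appear to even power.
Search a = 0, 1, 2, … for 4658 - a² a perfect square: first hit at a = 13: 4658 - 169 = 4489 = 67².
4658 = 13² + 67² = 169 + 4489 ✓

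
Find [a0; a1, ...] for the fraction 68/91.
[0; 1, 2, 1, 22]

Euclidean algorithm steps:
68 = 0 × 91 + 68
91 = 1 × 68 + 23
68 = 2 × 23 + 22
23 = 1 × 22 + 1
22 = 22 × 1 + 0
Continued fraction: [0; 1, 2, 1, 22]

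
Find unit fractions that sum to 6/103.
1/18 + 1/371 + 1/687834

Greedy algorithm:
6/103: ceiling(103/6) = 18, use 1/18
5/1854: ceiling(1854/5) = 371, use 1/371
1/687834: ceiling(687834/1) = 687834, use 1/687834
Result: 6/103 = 1/18 + 1/371 + 1/687834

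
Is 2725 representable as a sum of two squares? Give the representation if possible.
15² + 50² (a=15, b=50)

Factorization: 2725 = 5^2 × 109
By Fermat: n is sum of two squares iff every prime p ≡ 3 (mod 4) appears to even power.
All primes ≡ 3 (mod 4) appear to even power.
Search a = 0, 1, 2, … for 2725 - a² a perfect square: first hit at a = 15: 2725 - 225 = 2500 = 50².
2725 = 15² + 50² = 225 + 2500 ✓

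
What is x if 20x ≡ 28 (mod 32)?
x ≡ 3 (mod 8)

gcd(20, 32) = 4, which divides 28, so solutions exist.
Divide through by 4: 5x ≡ 7 (mod 8).
Find 5^(-1) mod 8 by the extended Euclidean algorithm:
8 = 1 × 5 + 3  ⟹  3 = (1)·8 + (-1)·5
5 = 1 × 3 + 2  ⟹  2 = (-1)·8 + (2)·5
3 = 1 × 2 + 1  ⟹  1 = (2)·8 + (-3)·5
So (-3)·5 ≡ 1 (mod 8), i.e. 5^(-1) ≡ -3 ≡ 5 (mod 8).
x ≡ 5 × 7 = 35 ≡ 3 (mod 8).
Check: 20 × 3 = 60 ≡ 28 (mod 32).
x ≡ 3 (mod 8), giving 4 solutions mod 32.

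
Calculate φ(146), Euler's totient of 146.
72

146 = 2 × 73
φ(n) = n × ∏(1 - 1/p) for each prime p dividing n
φ(146) = 146 × (1 - 1/2) × (1 - 1/73) = 72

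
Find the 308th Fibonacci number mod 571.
304

Matrix identity: Q^n = [[F_(n+1), F_n], [F_n, F_(n-1)]] with Q = [[1,1],[1,0]].
n = 308 = 100110100₂. Square-and-multiply, entries mod 571:
Q^1 = [[1,1],[1,0]]
Q^2 = (Q^1)² = [[2,1],[1,1]]
Q^4 = (Q^2)² = [[5,3],[3,2]]
Q^9 = (Q^4)²·Q = [[55,34],[34,21]]
Q^19 = (Q^9)²·Q = [[484,184],[184,300]]
Q^38 = (Q^19)² = [[313,364],[364,520]]
Q^77 = (Q^38)²·Q = [[363,352],[352,11]]
Q^154 = (Q^77)² = [[436,318],[318,118]]
Q^308 = (Q^154)² = [[10,304],[304,277]]
F_308 mod 571 = Q^308[0][1] = 304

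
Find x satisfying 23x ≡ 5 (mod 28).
x ≡ 27 (mod 28)

gcd(23, 28) = 1, which divides 5, so solutions exist.
Find 23^(-1) mod 28 by the extended Euclidean algorithm:
28 = 1 × 23 + 5  ⟹  5 = (1)·28 + (-1)·23
23 = 4 × 5 + 3  ⟹  3 = (-4)·28 + (5)·23
5 = 1 × 3 + 2  ⟹  2 = (5)·28 + (-6)·23
3 = 1 × 2 + 1  ⟹  1 = (-9)·28 + (11)·23
So (11)·23 ≡ 1 (mod 28), i.e. 23^(-1) ≡ 11 (mod 28).
x ≡ 11 × 5 = 55 ≡ 27 (mod 28).
Check: 23 × 27 = 621 ≡ 5 (mod 28).
Unique solution: x ≡ 27 (mod 28)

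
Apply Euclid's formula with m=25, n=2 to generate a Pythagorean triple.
(621, 100, 629)

Euclid's formula: a = m² - n², b = 2mn, c = m² + n²
m = 25, n = 2
a = 25² - 2² = 625 - 4 = 621
b = 2 × 25 × 2 = 100
c = 25² + 2² = 625 + 4 = 629
Verification: 621² + 100² = 385641 + 10000 = 395641 = 629² ✓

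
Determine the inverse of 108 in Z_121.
93

gcd(108, 121) = 1, so the inverse exists.
Extended Euclidean algorithm on (121, 108):
121 = 1 × 108 + 13  ⟹  13 = (1)·121 + (-1)·108
108 = 8 × 13 + 4  ⟹  4 = (-8)·121 + (9)·108
13 = 3 × 4 + 1  ⟹  1 = (25)·121 + (-28)·108
So (-28)·108 ≡ 1 (mod 121), i.e. 108^(-1) ≡ -28 ≡ 93 (mod 121).
Check: 108 × 93 = 10044 ≡ 1 (mod 121)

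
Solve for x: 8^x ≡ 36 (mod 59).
34

Baby-step giant-step with step n = ⌈√59⌉ = 8.
Baby steps 8^j mod 59 (j:value) for j=0..7: 0:1, 1:8, 2:5, 3:40, 4:25, 5:23, 6:7, 7:56.
Giant-step multiplier: 8^(-8) ≡ 8^(58-8) = 8^50 ≡ 27 (mod 59).
Giant steps γ_i = 36·27^i mod 59: γ_0=36, γ_1=28, γ_2=48, γ_3=57, γ_4=5 (in table at j=2).
x = i·n + j = 4·8 + 2 = 34.
Check: 8^34 ≡ 36 (mod 59).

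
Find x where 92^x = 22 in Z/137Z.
60

Baby-step giant-step with step n = ⌈√137⌉ = 12.
Baby steps 92^j mod 137 (j:value) for j=0..11: 0:1, 1:92, 2:107, 3:117, 4:78, 5:52, 6:126, 7:84, 8:56, 9:83, 10:101, 11:113.
Giant-step multiplier: 92^(-12) ≡ 92^(136-12) = 92^124 ≡ 77 (mod 137).
Giant steps γ_i = 22·77^i mod 137: γ_0=22, γ_1=50, γ_2=14, γ_3=119, γ_4=121, γ_5=1 (in table at j=0).
x = i·n + j = 5·12 + 0 = 60.
Check: 92^60 ≡ 22 (mod 137).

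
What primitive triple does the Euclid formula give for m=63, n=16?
(3713, 2016, 4225)

Euclid's formula: a = m² - n², b = 2mn, c = m² + n²
m = 63, n = 16
a = 63² - 16² = 3969 - 256 = 3713
b = 2 × 63 × 16 = 2016
c = 63² + 16² = 3969 + 256 = 4225
Verification: 3713² + 2016² = 13786369 + 4064256 = 17850625 = 4225² ✓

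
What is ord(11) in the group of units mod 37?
6

37 is prime, so ord(11) divides φ(37) = 36.
Divisors of 36: 1, 2, 3, 4, 6, 9, 12, 18, 36.
Repeated squaring: 11^1 ≡ 11, 11^2 ≡ 10, 11^4 ≡ 26, 11^8 ≡ 10, 11^16 ≡ 26, 11^32 ≡ 10 (mod 37).
Test 11^d mod 37 for each divisor d in increasing order:
11^1 ≡ 11
11^2 ≡ 10
11^3 = 11^2·11^1 ≡ 36
11^4 ≡ 26
11^6 = 11^4·11^2 ≡ 1  ← first divisor giving 1
The order is 6.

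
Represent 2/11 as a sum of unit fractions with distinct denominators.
1/6 + 1/66

Greedy algorithm:
2/11: ceiling(11/2) = 6, use 1/6
1/66: ceiling(66/1) = 66, use 1/66
Result: 2/11 = 1/6 + 1/66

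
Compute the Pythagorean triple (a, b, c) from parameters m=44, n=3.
(1927, 264, 1945)

Euclid's formula: a = m² - n², b = 2mn, c = m² + n²
m = 44, n = 3
a = 44² - 3² = 1936 - 9 = 1927
b = 2 × 44 × 3 = 264
c = 44² + 3² = 1936 + 9 = 1945
Verification: 1927² + 264² = 3713329 + 69696 = 3783025 = 1945² ✓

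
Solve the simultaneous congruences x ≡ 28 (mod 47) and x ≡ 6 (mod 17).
686

Using Chinese Remainder Theorem:
M = 47 × 17 = 799
M1 = 17, M2 = 47
y1 = 17^(-1) mod 47 = 36
y2 = 47^(-1) mod 17 = 4
x = (28×17×36 + 6×47×4) mod 799 = 686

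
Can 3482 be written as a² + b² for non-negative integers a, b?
1² + 59² (a=1, b=59)

Factorization: 3482 = 2 × 1741
By Fermat: n is sum of two squares iff every prime p ≡ 3 (mod 4) appears to even power.
All primes ≡ 3 (mod 4) appear to even power.
Search a = 0, 1, 2, … for 3482 - a² a perfect square: first hit at a = 1: 3482 - 1 = 3481 = 59².
3482 = 1² + 59² = 1 + 3481 ✓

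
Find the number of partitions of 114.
952050665

p(n) counts ways to write n as a sum of positive integers (order ignored).
Euler's pentagonal recurrence: p(k) = p(k-1) + p(k-2) - p(k-5) - p(k-7) + p(k-12) + p(k-15) - ... (offsets j(3j∓1)/2, signs ++--, p(0)=1, p(<0)=0).
DP table for k = 0..113: p(0)=1, p(1)=1, p(2)=2, p(3)=3, p(4)=5, p(5)=7, p(6)=11, p(7)=15, p(8)=22, p(9)=30, p(10)=42, p(11)=56, p(12)=77, p(13)=101, p(14)=135, p(15)=176, p(16)=231, p(17)=297, p(18)=385, p(19)=490, p(20)=627, p(21)=792, p(22)=1002, p(23)=1255, p(24)=1575, p(25)=1958, p(26)=2436, p(27)=3010, p(28)=3718, p(29)=4565, p(30)=5604, p(31)=6842, p(32)=8349, p(33)=10143, p(34)=12310, p(35)=14883, p(36)=17977, p(37)=21637, p(38)=26015, p(39)=31185, p(40)=37338, p(41)=44583, p(42)=53174, p(43)=63261, p(44)=75175, p(45)=89134, p(46)=105558, p(47)=124754, p(48)=147273, p(49)=173525, p(50)=204226, p(51)=239943, p(52)=281589, p(53)=329931, p(54)=386155, p(55)=451276, p(56)=526823, p(57)=614154, p(58)=715220, p(59)=831820, p(60)=966467, p(61)=1121505, p(62)=1300156, p(63)=1505499, p(64)=1741630, p(65)=2012558, p(66)=2323520, p(67)=2679689, p(68)=3087735, p(69)=3554345, p(70)=4087968, p(71)=4697205, p(72)=5392783, p(73)=6185689, p(74)=7089500, p(75)=8118264, p(76)=9289091, p(77)=10619863, p(78)=12132164, p(79)=13848650, p(80)=15796476, p(81)=18004327, p(82)=20506255, p(83)=23338469, p(84)=26543660, p(85)=30167357, p(86)=34262962, p(87)=38887673, p(88)=44108109, p(89)=49995925, p(90)=56634173, p(91)=64112359, p(92)=72533807, p(93)=82010177, p(94)=92669720, p(95)=104651419, p(96)=118114304, p(97)=133230930, p(98)=150198136, p(99)=169229875, p(100)=190569292, p(101)=214481126, p(102)=241265379, p(103)=271248950, p(104)=304801365, p(105)=342325709, p(106)=384276336, p(107)=431149389, p(108)=483502844, p(109)=541946240, p(110)=607163746, p(111)=679903203, p(112)=761002156, p(113)=851376628.
Final step: p(114) = p(113) + p(112) - p(109) - p(107) + p(102) + p(99) - p(92) - p(88) + p(79) + p(74) - p(63) - p(57) + p(44) + p(37) - p(22) - p(14)
= 851376628 + 761002156 - 541946240 - 431149389 + 241265379 + 169229875 - 72533807 - 44108109 + 13848650 + 7089500 - 1505499 - 614154 + 75175 + 21637 - 1002 - 135
= 952050665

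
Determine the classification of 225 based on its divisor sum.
deficient

Proper divisors of 225: sum = 1 + 3 + 5 + 9 + 15 + 25 + 45 + 75 = 178
Since 178 < 225, 225 is deficient.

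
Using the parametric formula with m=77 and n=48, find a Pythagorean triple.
(3625, 7392, 8233)

Euclid's formula: a = m² - n², b = 2mn, c = m² + n²
m = 77, n = 48
a = 77² - 48² = 5929 - 2304 = 3625
b = 2 × 77 × 48 = 7392
c = 77² + 48² = 5929 + 2304 = 8233
Verification: 3625² + 7392² = 13140625 + 54641664 = 67782289 = 8233² ✓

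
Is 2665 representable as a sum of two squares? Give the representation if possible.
8² + 51² (a=8, b=51)

Factorization: 2665 = 5 × 13 × 41
By Fermat: n is sum of two squares iff every prime p ≡ 3 (mod 4) appears to even power.
All primes ≡ 3 (mod 4) appear to even power.
Search a = 0, 1, 2, … for 2665 - a² a perfect square: first hit at a = 8: 2665 - 64 = 2601 = 51².
2665 = 8² + 51² = 64 + 2601 ✓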